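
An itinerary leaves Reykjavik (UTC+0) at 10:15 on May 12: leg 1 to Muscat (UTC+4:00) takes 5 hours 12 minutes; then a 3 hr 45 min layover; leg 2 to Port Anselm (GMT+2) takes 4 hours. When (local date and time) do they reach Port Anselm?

01:12 on May 13

Reykjavik is at UTC+0, so departure is already 10:15 UTC on May 12.
Add 5 hours 12 minutes leg 1 → 15:27 UTC.
Add 3 hours 45 minutes layover in Muscat → 19:12 UTC.
Add 4 hours leg 2 → 23:12 UTC.
Port Anselm is UTC+2:00, so local arrival = 23:12 + 2:00 = 01:12 on May 13.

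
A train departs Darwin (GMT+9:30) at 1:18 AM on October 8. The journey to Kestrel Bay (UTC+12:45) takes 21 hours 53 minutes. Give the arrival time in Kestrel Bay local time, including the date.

Kestrel Bay is 3:15 ahead of Darwin.
After 21 hours 53 minutes it is 11:11 PM in Darwin.
Shift by the zone difference: 11:11 PM + 3:15 = 2:26 AM on Oct 9 in Kestrel Bay.

2:26 AM on Oct 9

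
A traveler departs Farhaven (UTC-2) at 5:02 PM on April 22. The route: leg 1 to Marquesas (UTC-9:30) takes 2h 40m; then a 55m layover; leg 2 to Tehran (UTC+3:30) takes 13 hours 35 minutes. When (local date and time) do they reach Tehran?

3:42 PM on April 23

Convert departure to UTC: 5:02 PM + 2:00 = 7:02 PM UTC on Apr 22.
Add 2 hours 40 minutes leg 1 → 9:42 PM UTC.
Add 55 minutes layover in Marquesas → 10:37 PM UTC.
Add 13 hours and 35 minutes leg 2 → 12:12 PM UTC (Apr 23).
Tehran is UTC+3:30, so local arrival = 12:12 PM + 3:30 = 3:42 PM on Apr 23.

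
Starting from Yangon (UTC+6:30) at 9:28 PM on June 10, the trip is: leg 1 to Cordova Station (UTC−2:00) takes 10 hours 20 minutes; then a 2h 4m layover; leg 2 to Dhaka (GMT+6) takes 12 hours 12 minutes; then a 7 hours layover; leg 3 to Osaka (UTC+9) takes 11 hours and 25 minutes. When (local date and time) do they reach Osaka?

Convert departure to UTC: 9:28 PM − 6:30 = 2:58 PM UTC on Jun 10.
Add 10 hours and 20 minutes leg 1 → 1:18 AM UTC (Jun 11).
Add 2 hours 4 minutes layover in Cordova Station → 3:22 AM UTC.
Add 12 hours and 12 minutes leg 2 → 3:34 PM UTC.
Add 7 hours layover in Dhaka → 10:34 PM UTC.
Add 11 hours 25 minutes leg 3 → 9:59 AM UTC (Jun 12).
Osaka is UTC+9:00, so local arrival = 9:59 AM + 9:00 = 6:59 PM on Jun 12.

6:59 PM on June 12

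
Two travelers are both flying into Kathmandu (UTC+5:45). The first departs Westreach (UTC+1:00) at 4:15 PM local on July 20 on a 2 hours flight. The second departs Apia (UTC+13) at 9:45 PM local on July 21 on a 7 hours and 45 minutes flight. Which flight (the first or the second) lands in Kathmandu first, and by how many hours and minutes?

the first, by 23 hours 15 minutes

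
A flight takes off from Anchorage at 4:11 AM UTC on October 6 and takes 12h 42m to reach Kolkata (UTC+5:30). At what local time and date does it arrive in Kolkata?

10:23 PM on Oct 6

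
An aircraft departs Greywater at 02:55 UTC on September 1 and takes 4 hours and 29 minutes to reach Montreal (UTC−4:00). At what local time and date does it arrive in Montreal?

03:24 on September 1

Departure is given in UTC: 02:55 on Sep 1.
Add 4 hours 29 minutes → 07:24 UTC.
Montreal is UTC−4:00: 07:24 − 4:00 = 03:24 on Sep 1.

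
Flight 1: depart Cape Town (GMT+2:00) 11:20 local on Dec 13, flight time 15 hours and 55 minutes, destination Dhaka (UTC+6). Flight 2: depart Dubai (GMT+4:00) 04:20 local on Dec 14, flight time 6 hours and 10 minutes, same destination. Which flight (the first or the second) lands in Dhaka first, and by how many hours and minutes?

the first, by 5 hours 15 minutes

Flight 1 in UTC: 11:20 − 2:00 = 09:20 on Dec 13.
+15 hours 55 minutes → arrive 01:15 UTC on Dec 14.
Flight 2 in UTC: 04:20 − 4:00 = 00:20 on Dec 14.
+6 hours and 10 minutes → arrive 06:30 UTC on Dec 14.
Flight 1 lands earlier by 5 hours 15 minutes.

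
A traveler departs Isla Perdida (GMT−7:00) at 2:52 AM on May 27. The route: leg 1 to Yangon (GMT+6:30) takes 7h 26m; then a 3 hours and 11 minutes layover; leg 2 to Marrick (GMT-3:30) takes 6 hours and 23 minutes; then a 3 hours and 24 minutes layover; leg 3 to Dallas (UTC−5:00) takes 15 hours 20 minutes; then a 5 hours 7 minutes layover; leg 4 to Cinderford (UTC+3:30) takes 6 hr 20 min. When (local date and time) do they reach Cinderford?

12:33 PM on May 29

Convert departure to UTC: 2:52 AM + 7:00 = 9:52 AM UTC on May 27.
Add 7 hours and 26 minutes leg 1 → 5:18 PM UTC.
Add 3 hours and 11 minutes layover in Yangon → 8:29 PM UTC.
Add 6 hours and 23 minutes leg 2 → 2:52 AM UTC (May 28).
Add 3 hours 24 minutes layover in Marrick → 6:16 AM UTC.
Add 15 hours and 20 minutes leg 3 → 9:36 PM UTC.
Add 5 hours and 7 minutes layover in Dallas → 2:43 AM UTC (May 29).
Add 6 hours 20 minutes leg 4 → 9:03 AM UTC.
Cinderford is UTC+3:30, so local arrival = 9:03 AM + 3:30 = 12:33 PM on May 29.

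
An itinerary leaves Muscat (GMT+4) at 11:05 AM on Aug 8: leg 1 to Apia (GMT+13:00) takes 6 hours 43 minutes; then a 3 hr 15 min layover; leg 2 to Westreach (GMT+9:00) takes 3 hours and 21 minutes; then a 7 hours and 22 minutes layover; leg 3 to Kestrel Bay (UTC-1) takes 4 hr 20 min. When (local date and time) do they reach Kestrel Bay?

Convert departure to UTC: 11:05 AM − 4:00 = 7:05 AM UTC on Aug 8.
Add 6 hours 43 minutes leg 1 → 1:48 PM UTC.
Add 3 hours and 15 minutes layover in Apia → 5:03 PM UTC.
Add 3 hours and 21 minutes leg 2 → 8:24 PM UTC.
Add 7 hours 22 minutes layover in Westreach → 3:46 AM UTC (Aug 9).
Add 4 hours and 20 minutes leg 3 → 8:06 AM UTC.
Kestrel Bay is UTC−1:00, so local arrival = 8:06 AM − 1:00 = 7:06 AM on Aug 9.

7:06 AM on August 9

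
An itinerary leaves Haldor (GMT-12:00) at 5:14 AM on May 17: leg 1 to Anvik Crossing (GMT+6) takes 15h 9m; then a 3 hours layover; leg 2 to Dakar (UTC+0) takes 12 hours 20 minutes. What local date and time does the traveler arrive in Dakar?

11:43 PM on May 18

Convert departure to UTC: 5:14 AM + 12:00 = 5:14 PM UTC on May 17.
Add 15 hours 9 minutes leg 1 → 8:23 AM UTC (May 18).
Add 3 hours layover in Anvik Crossing → 11:23 AM UTC.
Add 12 hours and 20 minutes leg 2 → 11:43 PM UTC.
Dakar is UTC+0, so local arrival is the same: 11:43 PM on May 18.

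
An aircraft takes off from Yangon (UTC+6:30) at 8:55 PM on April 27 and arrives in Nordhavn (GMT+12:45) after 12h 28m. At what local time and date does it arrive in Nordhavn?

3:38 PM on Apr 28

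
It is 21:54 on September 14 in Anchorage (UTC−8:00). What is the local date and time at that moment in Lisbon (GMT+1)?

06:54 on September 15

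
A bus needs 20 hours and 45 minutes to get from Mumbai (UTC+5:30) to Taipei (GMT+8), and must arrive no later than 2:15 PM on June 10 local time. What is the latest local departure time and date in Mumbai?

3:00 PM on June 9

Target arrival in UTC: 2:15 PM − 8:00 = 6:15 AM on Jun 10.
Subtract 20 hours 45 minutes → departure 9:30 AM UTC on Jun 9.
Mumbai is UTC+5:30: 9:30 AM + 5:30 = 3:00 PM on Jun 9.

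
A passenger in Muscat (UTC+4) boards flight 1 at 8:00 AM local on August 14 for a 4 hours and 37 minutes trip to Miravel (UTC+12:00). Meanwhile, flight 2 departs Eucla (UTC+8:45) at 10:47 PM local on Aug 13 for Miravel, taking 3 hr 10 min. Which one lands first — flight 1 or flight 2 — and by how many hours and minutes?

Flight 1 in UTC: 8:00 AM − 4:00 = 4:00 AM on Aug 14.
+4 hours 37 minutes → arrive 8:37 AM UTC on Aug 14.
Flight 2 in UTC: 10:47 PM − 8:45 = 2:02 PM on Aug 13.
+3 hours 10 minutes → arrive 5:12 PM UTC on Aug 13.
Flight 2 lands earlier by 15 hours 25 minutes.

the second, by 15 hours 25 minutes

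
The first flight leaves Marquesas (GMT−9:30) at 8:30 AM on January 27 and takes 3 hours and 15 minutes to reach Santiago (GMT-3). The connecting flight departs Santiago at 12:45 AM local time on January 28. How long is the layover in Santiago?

6 hours 30 minutes

Convert departure to UTC: 8:30 AM + 9:30 = 6:00 PM UTC on Jan 27.
Add 3 hours 15 minutes flight time → 9:15 PM UTC.
Santiago is UTC−3:00, so local arrival = 9:15 PM − 3:00 = 6:15 PM on Jan 27.
Layover = 12:45 AM − 6:15 PM (+1 day) = 6 hours 30 minutes.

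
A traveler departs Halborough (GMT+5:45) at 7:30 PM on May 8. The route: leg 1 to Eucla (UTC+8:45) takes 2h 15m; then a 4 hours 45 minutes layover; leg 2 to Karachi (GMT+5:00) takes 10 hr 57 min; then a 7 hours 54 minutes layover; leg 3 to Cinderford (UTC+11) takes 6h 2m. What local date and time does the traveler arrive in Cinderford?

8:38 AM on May 10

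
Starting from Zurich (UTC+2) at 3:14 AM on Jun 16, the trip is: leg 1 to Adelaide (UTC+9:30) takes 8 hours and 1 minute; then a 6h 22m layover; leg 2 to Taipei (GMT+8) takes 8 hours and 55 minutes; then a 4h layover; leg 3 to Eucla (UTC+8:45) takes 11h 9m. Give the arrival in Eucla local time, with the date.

Convert departure to UTC: 3:14 AM − 2:00 = 1:14 AM UTC on Jun 16.
Add 8 hours 1 minute leg 1 → 9:15 AM UTC.
Add 6 hours 22 minutes layover in Adelaide → 3:37 PM UTC.
Add 8 hours 55 minutes leg 2 → 12:32 AM UTC (Jun 17).
Add 4 hours layover in Taipei → 4:32 AM UTC.
Add 11 hours 9 minutes leg 3 → 3:41 PM UTC.
Eucla is UTC+8:45, so local arrival = 3:41 PM + 8:45 = 12:26 AM on Jun 18.

12:26 AM on June 18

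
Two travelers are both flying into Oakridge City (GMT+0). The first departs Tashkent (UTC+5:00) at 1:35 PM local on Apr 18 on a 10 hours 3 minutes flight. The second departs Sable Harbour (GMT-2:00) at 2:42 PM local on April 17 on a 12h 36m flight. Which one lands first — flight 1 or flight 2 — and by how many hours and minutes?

the second, by 13 hours 20 minutes

Flight 1 in UTC: 1:35 PM − 5:00 = 8:35 AM on Apr 18.
+10 hours and 3 minutes → arrive 6:38 PM UTC on Apr 18.
Flight 2 in UTC: 2:42 PM + 2:00 = 4:42 PM on Apr 17.
+12 hours and 36 minutes → arrive 5:18 AM UTC on Apr 18.
Flight 2 lands earlier by 13 hours 20 minutes.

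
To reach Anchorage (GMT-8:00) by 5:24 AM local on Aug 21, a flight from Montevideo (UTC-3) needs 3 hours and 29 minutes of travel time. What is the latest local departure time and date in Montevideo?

Target arrival in UTC: 5:24 AM + 8:00 = 1:24 PM on Aug 21.
Subtract 3 hours and 29 minutes → departure 9:55 AM UTC on Aug 21.
Montevideo is UTC−3:00: 9:55 AM − 3:00 = 6:55 AM on Aug 21.

6:55 AM on Aug 21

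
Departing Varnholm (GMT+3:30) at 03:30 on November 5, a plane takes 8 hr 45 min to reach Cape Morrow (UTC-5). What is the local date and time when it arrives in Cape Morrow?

Convert departure to UTC: 03:30 − 3:30 = 00:00 UTC on Nov 5.
Add 8 hours and 45 minutes travel time → 08:45 UTC.
Cape Morrow is UTC−5:00, so local arrival = 08:45 − 5:00 = 03:45 on Nov 5.

03:45 on November 5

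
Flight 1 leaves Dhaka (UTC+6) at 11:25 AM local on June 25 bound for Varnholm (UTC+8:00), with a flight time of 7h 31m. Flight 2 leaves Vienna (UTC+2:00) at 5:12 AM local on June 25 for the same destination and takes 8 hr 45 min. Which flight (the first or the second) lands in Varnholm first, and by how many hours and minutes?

the second, by 59 minutes

Flight 1 in UTC: 11:25 AM − 6:00 = 5:25 AM on Jun 25.
+7 hours 31 minutes → arrive 12:56 PM UTC on Jun 25.
Flight 2 in UTC: 5:12 AM − 2:00 = 3:12 AM on Jun 25.
+8 hours 45 minutes → arrive 11:57 AM UTC on Jun 25.
Flight 2 lands earlier by 59 minutes.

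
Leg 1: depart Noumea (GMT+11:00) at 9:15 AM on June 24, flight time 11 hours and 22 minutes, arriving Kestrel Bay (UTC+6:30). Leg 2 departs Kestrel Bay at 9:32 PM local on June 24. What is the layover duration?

Convert departure to UTC: 9:15 AM − 11:00 = 10:15 PM UTC on Jun 23.
Add 11 hours 22 minutes flight time → 9:37 AM UTC (Jun 24).
Kestrel Bay is UTC+6:30, so local arrival = 9:37 AM + 6:30 = 4:07 PM on Jun 24.
Layover = 9:32 PM − 4:07 PM = 5 hours 25 minutes.

5 hours 25 minutes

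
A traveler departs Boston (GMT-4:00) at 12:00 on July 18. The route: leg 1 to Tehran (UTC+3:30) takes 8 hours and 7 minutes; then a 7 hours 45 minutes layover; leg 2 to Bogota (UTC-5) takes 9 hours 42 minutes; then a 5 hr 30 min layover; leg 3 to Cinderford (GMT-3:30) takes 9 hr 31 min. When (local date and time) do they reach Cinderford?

Convert departure to UTC: 12:00 + 4:00 = 16:00 UTC on Jul 18.
Add 8 hours 7 minutes leg 1 → 00:07 UTC (Jul 19).
Add 7 hours 45 minutes layover in Tehran → 07:52 UTC.
Add 9 hours and 42 minutes leg 2 → 17:34 UTC.
Add 5 hours and 30 minutes layover in Bogota → 23:04 UTC.
Add 9 hours and 31 minutes leg 3 → 08:35 UTC (Jul 20).
Cinderford is UTC−3:30, so local arrival = 08:35 − 3:30 = 05:05 on Jul 20.

05:05 on Jul 20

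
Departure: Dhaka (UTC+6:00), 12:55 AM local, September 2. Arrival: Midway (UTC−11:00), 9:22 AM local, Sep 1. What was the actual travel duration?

1 hour 27 minutes

Departure in UTC: 12:55 AM − 6:00 = 6:55 PM on Sep 1.
Arrival in UTC: 9:22 AM + 11:00 = 8:22 PM on Sep 1.
Elapsed = 8:22 PM − 6:55 PM = 1 hour 27 minutes.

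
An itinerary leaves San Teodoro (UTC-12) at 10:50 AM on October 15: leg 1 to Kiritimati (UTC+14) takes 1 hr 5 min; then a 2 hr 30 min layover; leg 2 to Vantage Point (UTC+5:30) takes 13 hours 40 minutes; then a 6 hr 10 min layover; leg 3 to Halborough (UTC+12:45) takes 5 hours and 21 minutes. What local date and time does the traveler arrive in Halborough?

4:21 PM on Oct 17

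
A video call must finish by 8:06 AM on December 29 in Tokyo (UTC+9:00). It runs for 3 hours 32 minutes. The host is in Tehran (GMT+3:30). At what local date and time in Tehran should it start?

11:04 PM on Dec 28

Target end time in UTC: 8:06 AM − 9:00 = 11:06 PM on Dec 28.
Subtract 3 hours and 32 minutes → start 7:34 PM UTC on Dec 28.
Tehran is UTC+3:30: 7:34 PM + 3:30 = 11:04 PM on Dec 28.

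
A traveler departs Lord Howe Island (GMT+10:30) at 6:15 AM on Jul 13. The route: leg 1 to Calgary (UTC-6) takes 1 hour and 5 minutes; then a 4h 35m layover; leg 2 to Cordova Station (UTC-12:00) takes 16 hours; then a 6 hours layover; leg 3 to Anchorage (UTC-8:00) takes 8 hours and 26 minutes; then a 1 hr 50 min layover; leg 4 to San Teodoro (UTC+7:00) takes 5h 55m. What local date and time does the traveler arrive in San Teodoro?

10:36 PM on Jul 14

Convert departure to UTC: 6:15 AM − 10:30 = 7:45 PM UTC on Jul 12.
Add 1 hour and 5 minutes leg 1 → 8:50 PM UTC.
Add 4 hours 35 minutes layover in Calgary → 1:25 AM UTC (Jul 13).
Add 16 hours leg 2 → 5:25 PM UTC.
Add 6 hours layover in Cordova Station → 11:25 PM UTC.
Add 8 hours and 26 minutes leg 3 → 7:51 AM UTC (Jul 14).
Add 1 hour and 50 minutes layover in Anchorage → 9:41 AM UTC.
Add 5 hours 55 minutes leg 4 → 3:36 PM UTC.
San Teodoro is UTC+7:00, so local arrival = 3:36 PM + 7:00 = 10:36 PM on Jul 14.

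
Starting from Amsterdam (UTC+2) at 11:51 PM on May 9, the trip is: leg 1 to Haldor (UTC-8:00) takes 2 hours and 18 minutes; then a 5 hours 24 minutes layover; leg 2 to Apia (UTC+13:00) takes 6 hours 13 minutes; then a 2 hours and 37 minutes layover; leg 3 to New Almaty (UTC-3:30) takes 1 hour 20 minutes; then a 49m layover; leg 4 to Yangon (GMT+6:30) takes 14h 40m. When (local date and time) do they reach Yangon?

1:42 PM on May 11

Convert departure to UTC: 11:51 PM − 2:00 = 9:51 PM UTC on May 9.
Add 2 hours 18 minutes leg 1 → 12:09 AM UTC (May 10).
Add 5 hours 24 minutes layover in Haldor → 5:33 AM UTC.
Add 6 hours 13 minutes leg 2 → 11:46 AM UTC.
Add 2 hours 37 minutes layover in Apia → 2:23 PM UTC.
Add 1 hour 20 minutes leg 3 → 3:43 PM UTC.
Add 49 minutes layover in New Almaty → 4:32 PM UTC.
Add 14 hours 40 minutes leg 4 → 7:12 AM UTC (May 11).
Yangon is UTC+6:30, so local arrival = 7:12 AM + 6:30 = 1:42 PM on May 11.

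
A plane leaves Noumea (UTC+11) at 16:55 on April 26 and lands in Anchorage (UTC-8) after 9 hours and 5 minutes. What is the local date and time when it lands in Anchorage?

07:00 on April 26

Anchorage is 19:00 behind Noumea.
After 9 hours and 5 minutes it is 02:00 (Apr 27) in Noumea.
Shift by the zone difference: 02:00 − 19:00 = 07:00 on Apr 26 in Anchorage.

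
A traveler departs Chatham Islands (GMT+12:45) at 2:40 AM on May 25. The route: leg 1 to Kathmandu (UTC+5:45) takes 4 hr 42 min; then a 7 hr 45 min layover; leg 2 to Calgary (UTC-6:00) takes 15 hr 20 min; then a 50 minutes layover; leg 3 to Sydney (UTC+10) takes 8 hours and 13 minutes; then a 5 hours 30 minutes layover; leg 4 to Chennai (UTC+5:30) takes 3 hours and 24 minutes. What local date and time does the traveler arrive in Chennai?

5:09 PM on May 26

Convert departure to UTC: 2:40 AM − 12:45 = 1:55 PM UTC on May 24.
Add 4 hours and 42 minutes leg 1 → 6:37 PM UTC.
Add 7 hours and 45 minutes layover in Kathmandu → 2:22 AM UTC (May 25).
Add 15 hours and 20 minutes leg 2 → 5:42 PM UTC.
Add 50 minutes layover in Calgary → 6:32 PM UTC.
Add 8 hours 13 minutes leg 3 → 2:45 AM UTC (May 26).
Add 5 hours 30 minutes layover in Sydney → 8:15 AM UTC.
Add 3 hours and 24 minutes leg 4 → 11:39 AM UTC.
Chennai is UTC+5:30, so local arrival = 11:39 AM + 5:30 = 5:09 PM on May 26.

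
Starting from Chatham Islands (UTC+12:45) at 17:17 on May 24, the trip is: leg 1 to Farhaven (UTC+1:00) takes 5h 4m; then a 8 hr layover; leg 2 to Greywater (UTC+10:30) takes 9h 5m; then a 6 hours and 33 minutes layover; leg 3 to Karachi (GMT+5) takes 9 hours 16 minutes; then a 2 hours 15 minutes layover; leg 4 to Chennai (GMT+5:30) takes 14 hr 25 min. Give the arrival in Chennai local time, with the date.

16:40 on May 26

Convert departure to UTC: 17:17 − 12:45 = 04:32 UTC on May 24.
Add 5 hours 4 minutes leg 1 → 09:36 UTC.
Add 8 hours layover in Farhaven → 17:36 UTC.
Add 9 hours and 5 minutes leg 2 → 02:41 UTC (May 25).
Add 6 hours 33 minutes layover in Greywater → 09:14 UTC.
Add 9 hours and 16 minutes leg 3 → 18:30 UTC.
Add 2 hours 15 minutes layover in Karachi → 20:45 UTC.
Add 14 hours 25 minutes leg 4 → 11:10 UTC (May 26).
Chennai is UTC+5:30, so local arrival = 11:10 + 5:30 = 16:40 on May 26.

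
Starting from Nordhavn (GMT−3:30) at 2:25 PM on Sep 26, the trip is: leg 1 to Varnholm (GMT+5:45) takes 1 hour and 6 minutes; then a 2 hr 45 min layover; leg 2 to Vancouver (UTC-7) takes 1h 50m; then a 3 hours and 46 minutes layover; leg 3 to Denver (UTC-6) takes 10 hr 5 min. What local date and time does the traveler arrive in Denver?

7:27 AM on Sep 27

Convert departure to UTC: 2:25 PM + 3:30 = 5:55 PM UTC on Sep 26.
Add 1 hour and 6 minutes leg 1 → 7:01 PM UTC.
Add 2 hours 45 minutes layover in Varnholm → 9:46 PM UTC.
Add 1 hour 50 minutes leg 2 → 11:36 PM UTC.
Add 3 hours 46 minutes layover in Vancouver → 3:22 AM UTC (Sep 27).
Add 10 hours and 5 minutes leg 3 → 1:27 PM UTC.
Denver is UTC−6:00, so local arrival = 1:27 PM − 6:00 = 7:27 AM on Sep 27.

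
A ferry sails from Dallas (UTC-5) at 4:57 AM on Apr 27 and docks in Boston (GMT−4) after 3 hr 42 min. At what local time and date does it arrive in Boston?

9:39 AM on April 27

Convert departure to UTC: 4:57 AM + 5:00 = 9:57 AM UTC on Apr 27.
Add 3 hours and 42 minutes travel time → 1:39 PM UTC.
Boston is UTC−4:00, so local arrival = 1:39 PM − 4:00 = 9:39 AM on Apr 27.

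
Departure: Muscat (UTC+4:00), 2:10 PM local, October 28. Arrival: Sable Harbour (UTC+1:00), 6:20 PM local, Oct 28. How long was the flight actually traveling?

7 hours 10 minutes

Departure in UTC: 2:10 PM − 4:00 = 10:10 AM on Oct 28.
Arrival in UTC: 6:20 PM − 1:00 = 5:20 PM on Oct 28.
Elapsed = 5:20 PM − 10:10 AM = 7 hours 10 minutes.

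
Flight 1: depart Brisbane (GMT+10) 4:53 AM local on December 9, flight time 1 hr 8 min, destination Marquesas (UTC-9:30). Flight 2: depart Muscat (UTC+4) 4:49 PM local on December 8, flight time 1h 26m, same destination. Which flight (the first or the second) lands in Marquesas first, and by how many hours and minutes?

the second, by 5 hours 46 minutes

Flight 1 in UTC: 4:53 AM − 10:00 = 6:53 PM on Dec 8.
+1 hour and 8 minutes → arrive 8:01 PM UTC on Dec 8.
Flight 2 in UTC: 4:49 PM − 4:00 = 12:49 PM on Dec 8.
+1 hour 26 minutes → arrive 2:15 PM UTC on Dec 8.
Flight 2 lands earlier by 5 hours 46 minutes.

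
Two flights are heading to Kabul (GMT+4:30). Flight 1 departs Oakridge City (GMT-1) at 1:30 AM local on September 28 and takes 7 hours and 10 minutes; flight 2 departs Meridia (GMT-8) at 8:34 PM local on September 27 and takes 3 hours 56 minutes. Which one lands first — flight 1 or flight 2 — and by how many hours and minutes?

Flight 1 in UTC: 1:30 AM + 1:00 = 2:30 AM on Sep 28.
+7 hours 10 minutes → arrive 9:40 AM UTC on Sep 28.
Flight 2 in UTC: 8:34 PM + 8:00 = 4:34 AM on Sep 28.
+3 hours 56 minutes → arrive 8:30 AM UTC on Sep 28.
Flight 2 lands earlier by 1 hour 10 minutes.

the second, by 1 hour 10 minutes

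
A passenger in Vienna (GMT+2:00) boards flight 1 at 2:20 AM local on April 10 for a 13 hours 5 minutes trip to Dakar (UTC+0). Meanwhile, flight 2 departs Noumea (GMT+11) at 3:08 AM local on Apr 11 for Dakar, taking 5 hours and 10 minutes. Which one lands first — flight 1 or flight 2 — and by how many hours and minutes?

Flight 1 in UTC: 2:20 AM − 2:00 = 12:20 AM on Apr 10.
+13 hours and 5 minutes → arrive 1:25 PM UTC on Apr 10.
Flight 2 in UTC: 3:08 AM − 11:00 = 4:08 PM on Apr 10.
+5 hours 10 minutes → arrive 9:18 PM UTC on Apr 10.
Flight 1 lands earlier by 7 hours 53 minutes.

the first, by 7 hours 53 minutes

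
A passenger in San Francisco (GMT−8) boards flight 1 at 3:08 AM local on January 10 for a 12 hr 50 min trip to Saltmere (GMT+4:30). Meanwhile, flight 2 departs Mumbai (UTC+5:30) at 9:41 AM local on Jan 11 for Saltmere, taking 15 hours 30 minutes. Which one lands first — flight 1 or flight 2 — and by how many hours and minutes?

the first, by 19 hours 43 minutes

Flight 1 in UTC: 3:08 AM + 8:00 = 11:08 AM on Jan 10.
+12 hours 50 minutes → arrive 11:58 PM UTC on Jan 10.
Flight 2 in UTC: 9:41 AM − 5:30 = 4:11 AM on Jan 11.
+15 hours and 30 minutes → arrive 7:41 PM UTC on Jan 11.
Flight 1 lands earlier by 19 hours 43 minutes.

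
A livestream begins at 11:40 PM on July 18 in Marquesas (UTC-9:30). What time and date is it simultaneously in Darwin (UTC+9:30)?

Darwin is 19:00 ahead of Marquesas.
Shift by the zone difference: 11:40 PM + 19:00 = 6:40 PM on Jul 19 in Darwin.

6:40 PM on July 19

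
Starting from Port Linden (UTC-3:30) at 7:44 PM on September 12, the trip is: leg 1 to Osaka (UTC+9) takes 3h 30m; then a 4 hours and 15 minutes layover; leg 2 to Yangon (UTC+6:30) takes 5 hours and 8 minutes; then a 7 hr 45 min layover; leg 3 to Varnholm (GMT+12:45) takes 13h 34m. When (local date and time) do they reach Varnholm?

Convert departure to UTC: 7:44 PM + 3:30 = 11:14 PM UTC on Sep 12.
Add 3 hours 30 minutes leg 1 → 2:44 AM UTC (Sep 13).
Add 4 hours 15 minutes layover in Osaka → 6:59 AM UTC.
Add 5 hours and 8 minutes leg 2 → 12:07 PM UTC.
Add 7 hours and 45 minutes layover in Yangon → 7:52 PM UTC.
Add 13 hours and 34 minutes leg 3 → 9:26 AM UTC (Sep 14).
Varnholm is UTC+12:45, so local arrival = 9:26 AM + 12:45 = 10:11 PM on Sep 14.

10:11 PM on September 14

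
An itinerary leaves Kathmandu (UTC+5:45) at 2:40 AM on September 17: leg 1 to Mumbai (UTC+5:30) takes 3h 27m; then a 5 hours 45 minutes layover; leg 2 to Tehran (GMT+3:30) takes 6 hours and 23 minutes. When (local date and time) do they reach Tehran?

Convert departure to UTC: 2:40 AM − 5:45 = 8:55 PM UTC on Sep 16.
Add 3 hours and 27 minutes leg 1 → 12:22 AM UTC (Sep 17).
Add 5 hours 45 minutes layover in Mumbai → 6:07 AM UTC.
Add 6 hours 23 minutes leg 2 → 12:30 PM UTC.
Tehran is UTC+3:30, so local arrival = 12:30 PM + 3:30 = 4:00 PM on Sep 17.

4:00 PM on September 17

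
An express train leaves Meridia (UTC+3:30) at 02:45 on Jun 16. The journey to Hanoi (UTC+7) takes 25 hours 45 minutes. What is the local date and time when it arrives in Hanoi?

08:00 on Jun 17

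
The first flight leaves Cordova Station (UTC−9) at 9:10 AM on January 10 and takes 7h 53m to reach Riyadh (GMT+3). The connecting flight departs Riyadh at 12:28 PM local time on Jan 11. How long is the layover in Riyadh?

7 hours 25 minutes

Convert departure to UTC: 9:10 AM + 9:00 = 6:10 PM UTC on Jan 10.
Add 7 hours and 53 minutes flight time → 2:03 AM UTC (Jan 11).
Riyadh is UTC+3:00, so local arrival = 2:03 AM + 3:00 = 5:03 AM on Jan 11.
Layover = 12:28 PM − 5:03 AM = 7 hours 25 minutes.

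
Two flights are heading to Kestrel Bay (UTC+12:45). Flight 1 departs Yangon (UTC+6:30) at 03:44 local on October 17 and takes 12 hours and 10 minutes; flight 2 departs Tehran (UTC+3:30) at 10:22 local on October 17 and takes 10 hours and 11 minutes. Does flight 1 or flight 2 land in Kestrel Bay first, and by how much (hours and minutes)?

Flight 1 in UTC: 03:44 − 6:30 = 21:14 on Oct 16.
+12 hours and 10 minutes → arrive 09:24 UTC on Oct 17.
Flight 2 in UTC: 10:22 − 3:30 = 06:52 on Oct 17.
+10 hours and 11 minutes → arrive 17:03 UTC on Oct 17.
Flight 1 lands earlier by 7 hours 39 minutes.

the first, by 7 hours 39 minutes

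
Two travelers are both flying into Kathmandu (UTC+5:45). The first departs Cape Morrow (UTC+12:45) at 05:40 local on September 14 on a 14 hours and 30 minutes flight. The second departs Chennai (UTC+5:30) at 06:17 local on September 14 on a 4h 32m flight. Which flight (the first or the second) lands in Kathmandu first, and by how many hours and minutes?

Flight 1 in UTC: 05:40 − 12:45 = 16:55 on Sep 13.
+14 hours 30 minutes → arrive 07:25 UTC on Sep 14.
Flight 2 in UTC: 06:17 − 5:30 = 00:47 on Sep 14.
+4 hours 32 minutes → arrive 05:19 UTC on Sep 14.
Flight 2 lands earlier by 2 hours 6 minutes.

the second, by 2 hours 6 minutes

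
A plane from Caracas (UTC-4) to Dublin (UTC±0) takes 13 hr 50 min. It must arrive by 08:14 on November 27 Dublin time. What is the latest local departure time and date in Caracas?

Target arrival is already UTC: 08:14 on Nov 27.
Subtract 13 hours and 50 minutes → departure 18:24 UTC on Nov 26.
Caracas is UTC−4:00: 18:24 − 4:00 = 14:24 on Nov 26.

14:24 on Nov 26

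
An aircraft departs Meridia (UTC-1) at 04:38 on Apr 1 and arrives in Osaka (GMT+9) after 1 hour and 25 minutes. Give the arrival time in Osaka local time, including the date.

Convert departure to UTC: 04:38 + 1:00 = 05:38 UTC on Apr 1.
Add 1 hour and 25 minutes travel time → 07:03 UTC.
Osaka is UTC+9:00, so local arrival = 07:03 + 9:00 = 16:03 on Apr 1.

16:03 on April 1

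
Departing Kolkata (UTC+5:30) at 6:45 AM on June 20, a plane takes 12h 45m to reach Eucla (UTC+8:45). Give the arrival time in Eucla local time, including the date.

10:45 PM on June 20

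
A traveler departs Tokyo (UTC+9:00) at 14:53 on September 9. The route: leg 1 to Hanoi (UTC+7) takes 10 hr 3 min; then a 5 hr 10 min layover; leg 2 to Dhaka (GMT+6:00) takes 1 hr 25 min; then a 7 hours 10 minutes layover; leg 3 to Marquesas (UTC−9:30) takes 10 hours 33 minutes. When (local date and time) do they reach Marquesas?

06:44 on Sep 10

Convert departure to UTC: 14:53 − 9:00 = 05:53 UTC on Sep 9.
Add 10 hours and 3 minutes leg 1 → 15:56 UTC.
Add 5 hours and 10 minutes layover in Hanoi → 21:06 UTC.
Add 1 hour and 25 minutes leg 2 → 22:31 UTC.
Add 7 hours 10 minutes layover in Dhaka → 05:41 UTC (Sep 10).
Add 10 hours 33 minutes leg 3 → 16:14 UTC.
Marquesas is UTC−9:30, so local arrival = 16:14 − 9:30 = 06:44 on Sep 10.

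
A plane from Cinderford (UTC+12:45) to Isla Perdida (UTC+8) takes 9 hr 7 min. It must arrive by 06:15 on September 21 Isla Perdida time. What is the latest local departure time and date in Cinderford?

01:53 on September 21

Target arrival in UTC: 06:15 − 8:00 = 22:15 on Sep 20.
Subtract 9 hours and 7 minutes → departure 13:08 UTC on Sep 20.
Cinderford is UTC+12:45: 13:08 + 12:45 = 01:53 on Sep 21.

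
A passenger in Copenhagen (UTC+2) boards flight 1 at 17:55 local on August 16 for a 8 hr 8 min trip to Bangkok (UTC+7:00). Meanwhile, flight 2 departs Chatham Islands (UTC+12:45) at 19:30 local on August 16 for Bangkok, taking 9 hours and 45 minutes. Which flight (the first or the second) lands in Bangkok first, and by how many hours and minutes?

Flight 1 in UTC: 17:55 − 2:00 = 15:55 on Aug 16.
+8 hours 8 minutes → arrive 00:03 UTC on Aug 17.
Flight 2 in UTC: 19:30 − 12:45 = 06:45 on Aug 16.
+9 hours and 45 minutes → arrive 16:30 UTC on Aug 16.
Flight 2 lands earlier by 7 hours 33 minutes.

the second, by 7 hours 33 minutes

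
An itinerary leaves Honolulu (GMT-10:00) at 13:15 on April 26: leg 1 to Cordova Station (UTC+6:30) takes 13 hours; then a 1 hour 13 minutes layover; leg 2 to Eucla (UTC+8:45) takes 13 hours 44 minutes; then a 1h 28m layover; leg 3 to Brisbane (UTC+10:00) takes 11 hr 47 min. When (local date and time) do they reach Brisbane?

Convert departure to UTC: 13:15 + 10:00 = 23:15 UTC on Apr 26.
Add 13 hours leg 1 → 12:15 UTC (Apr 27).
Add 1 hour 13 minutes layover in Cordova Station → 13:28 UTC.
Add 13 hours and 44 minutes leg 2 → 03:12 UTC (Apr 28).
Add 1 hour 28 minutes layover in Eucla → 04:40 UTC.
Add 11 hours 47 minutes leg 3 → 16:27 UTC.
Brisbane is UTC+10:00, so local arrival = 16:27 + 10:00 = 02:27 on Apr 29.

02:27 on April 29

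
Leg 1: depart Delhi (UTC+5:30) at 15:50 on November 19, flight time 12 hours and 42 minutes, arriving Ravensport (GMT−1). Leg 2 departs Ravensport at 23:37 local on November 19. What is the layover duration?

Convert departure to UTC: 15:50 − 5:30 = 10:20 UTC on Nov 19.
Add 12 hours and 42 minutes flight time → 23:02 UTC.
Ravensport is UTC−1:00, so local arrival = 23:02 − 1:00 = 22:02 on Nov 19.
Layover = 23:37 − 22:02 = 1 hour 35 minutes.

1 hour 35 minutes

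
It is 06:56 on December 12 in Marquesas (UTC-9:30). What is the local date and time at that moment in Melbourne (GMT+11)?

In UTC: 06:56 + 9:30 = 16:26 on Dec 12.
Melbourne is UTC+11:00: 16:26 + 11:00 = 03:26 on Dec 13.

03:26 on December 13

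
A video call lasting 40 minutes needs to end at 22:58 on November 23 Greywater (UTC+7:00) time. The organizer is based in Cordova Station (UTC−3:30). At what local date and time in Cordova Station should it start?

Target end time in UTC: 22:58 − 7:00 = 15:58 on Nov 23.
Subtract 40 minutes → start 15:18 UTC on Nov 23.
Cordova Station is UTC−3:30: 15:18 − 3:30 = 11:48 on Nov 23.

11:48 on Nov 23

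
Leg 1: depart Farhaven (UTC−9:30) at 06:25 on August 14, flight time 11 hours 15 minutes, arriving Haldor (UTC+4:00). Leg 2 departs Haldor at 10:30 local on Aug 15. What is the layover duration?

3 hours 20 minutes

Convert departure to UTC: 06:25 + 9:30 = 15:55 UTC on Aug 14.
Add 11 hours 15 minutes flight time → 03:10 UTC (Aug 15).
Haldor is UTC+4:00, so local arrival = 03:10 + 4:00 = 07:10 on Aug 15.
Layover = 10:30 − 07:10 = 3 hours 20 minutes.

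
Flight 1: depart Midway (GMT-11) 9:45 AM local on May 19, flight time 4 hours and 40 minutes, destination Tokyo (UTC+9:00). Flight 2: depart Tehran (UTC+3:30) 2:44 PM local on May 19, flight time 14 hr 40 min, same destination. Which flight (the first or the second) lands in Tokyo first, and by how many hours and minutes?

Flight 1 in UTC: 9:45 AM + 11:00 = 8:45 PM on May 19.
+4 hours 40 minutes → arrive 1:25 AM UTC on May 20.
Flight 2 in UTC: 2:44 PM − 3:30 = 11:14 AM on May 19.
+14 hours and 40 minutes → arrive 1:54 AM UTC on May 20.
Flight 1 lands earlier by 29 minutes.

the first, by 29 minutes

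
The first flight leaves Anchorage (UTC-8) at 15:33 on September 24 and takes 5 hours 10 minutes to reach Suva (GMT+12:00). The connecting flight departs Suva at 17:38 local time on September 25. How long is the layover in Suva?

55 minutes

Convert departure to UTC: 15:33 + 8:00 = 23:33 UTC on Sep 24.
Add 5 hours 10 minutes flight time → 04:43 UTC (Sep 25).
Suva is UTC+12:00, so local arrival = 04:43 + 12:00 = 16:43 on Sep 25.
Layover = 17:38 − 16:43 = 55 minutes.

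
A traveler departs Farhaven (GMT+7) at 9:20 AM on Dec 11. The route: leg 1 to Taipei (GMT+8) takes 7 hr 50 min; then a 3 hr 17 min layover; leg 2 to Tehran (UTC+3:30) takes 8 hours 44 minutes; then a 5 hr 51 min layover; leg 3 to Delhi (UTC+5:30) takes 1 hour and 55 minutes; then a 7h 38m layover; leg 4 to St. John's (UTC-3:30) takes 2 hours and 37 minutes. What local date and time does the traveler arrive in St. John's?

12:42 PM on December 12

Convert departure to UTC: 9:20 AM − 7:00 = 2:20 AM UTC on Dec 11.
Add 7 hours 50 minutes leg 1 → 10:10 AM UTC.
Add 3 hours 17 minutes layover in Taipei → 1:27 PM UTC.
Add 8 hours and 44 minutes leg 2 → 10:11 PM UTC.
Add 5 hours 51 minutes layover in Tehran → 4:02 AM UTC (Dec 12).
Add 1 hour and 55 minutes leg 3 → 5:57 AM UTC.
Add 7 hours and 38 minutes layover in Delhi → 1:35 PM UTC.
Add 2 hours 37 minutes leg 4 → 4:12 PM UTC.
St. John's is UTC−3:30, so local arrival = 4:12 PM − 3:30 = 12:42 PM on Dec 12.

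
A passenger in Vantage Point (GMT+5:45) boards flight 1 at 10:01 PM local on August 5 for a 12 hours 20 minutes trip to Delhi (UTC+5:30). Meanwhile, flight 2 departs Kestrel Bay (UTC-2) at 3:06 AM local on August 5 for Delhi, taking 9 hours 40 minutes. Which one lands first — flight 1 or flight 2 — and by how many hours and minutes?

Flight 1 in UTC: 10:01 PM − 5:45 = 4:16 PM on Aug 5.
+12 hours and 20 minutes → arrive 4:36 AM UTC on Aug 6.
Flight 2 in UTC: 3:06 AM + 2:00 = 5:06 AM on Aug 5.
+9 hours 40 minutes → arrive 2:46 PM UTC on Aug 5.
Flight 2 lands earlier by 13 hours 50 minutes.

the second, by 13 hours 50 minutes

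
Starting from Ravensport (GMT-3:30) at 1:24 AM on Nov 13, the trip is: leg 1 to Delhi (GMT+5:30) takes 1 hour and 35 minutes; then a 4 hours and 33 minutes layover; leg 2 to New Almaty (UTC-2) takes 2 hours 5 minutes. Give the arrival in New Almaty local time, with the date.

Convert departure to UTC: 1:24 AM + 3:30 = 4:54 AM UTC on Nov 13.
Add 1 hour and 35 minutes leg 1 → 6:29 AM UTC.
Add 4 hours 33 minutes layover in Delhi → 11:02 AM UTC.
Add 2 hours 5 minutes leg 2 → 1:07 PM UTC.
New Almaty is UTC−2:00, so local arrival = 1:07 PM − 2:00 = 11:07 AM on Nov 13.

11:07 AM on Nov 13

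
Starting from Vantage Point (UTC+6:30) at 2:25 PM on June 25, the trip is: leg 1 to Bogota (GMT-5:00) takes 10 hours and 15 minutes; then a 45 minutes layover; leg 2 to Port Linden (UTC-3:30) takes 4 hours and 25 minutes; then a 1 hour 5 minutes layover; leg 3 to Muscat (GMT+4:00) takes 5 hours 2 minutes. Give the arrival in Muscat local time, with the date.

9:27 AM on June 26

Convert departure to UTC: 2:25 PM − 6:30 = 7:55 AM UTC on Jun 25.
Add 10 hours and 15 minutes leg 1 → 6:10 PM UTC.
Add 45 minutes layover in Bogota → 6:55 PM UTC.
Add 4 hours 25 minutes leg 2 → 11:20 PM UTC.
Add 1 hour 5 minutes layover in Port Linden → 12:25 AM UTC (Jun 26).
Add 5 hours and 2 minutes leg 3 → 5:27 AM UTC.
Muscat is UTC+4:00, so local arrival = 5:27 AM + 4:00 = 9:27 AM on Jun 26.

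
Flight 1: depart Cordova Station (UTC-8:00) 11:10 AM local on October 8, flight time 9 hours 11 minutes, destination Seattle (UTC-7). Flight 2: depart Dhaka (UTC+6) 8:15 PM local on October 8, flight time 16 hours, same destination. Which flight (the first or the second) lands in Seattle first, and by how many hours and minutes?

Flight 1 in UTC: 11:10 AM + 8:00 = 7:10 PM on Oct 8.
+9 hours 11 minutes → arrive 4:21 AM UTC on Oct 9.
Flight 2 in UTC: 8:15 PM − 6:00 = 2:15 PM on Oct 8.
+16 hours → arrive 6:15 AM UTC on Oct 9.
Flight 1 lands earlier by 1 hour 54 minutes.

the first, by 1 hour 54 minutes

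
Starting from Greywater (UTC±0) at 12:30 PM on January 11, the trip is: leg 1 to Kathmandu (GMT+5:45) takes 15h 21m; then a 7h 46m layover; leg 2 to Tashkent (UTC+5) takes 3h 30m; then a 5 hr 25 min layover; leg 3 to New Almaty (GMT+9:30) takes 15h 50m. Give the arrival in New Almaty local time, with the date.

9:52 PM on Jan 13

Greywater is at UTC+0, so departure is already 12:30 PM UTC on Jan 11.
Add 15 hours and 21 minutes leg 1 → 3:51 AM UTC (Jan 12).
Add 7 hours and 46 minutes layover in Kathmandu → 11:37 AM UTC.
Add 3 hours and 30 minutes leg 2 → 3:07 PM UTC.
Add 5 hours 25 minutes layover in Tashkent → 8:32 PM UTC.
Add 15 hours and 50 minutes leg 3 → 12:22 PM UTC (Jan 13).
New Almaty is UTC+9:30, so local arrival = 12:22 PM + 9:30 = 9:52 PM on Jan 13.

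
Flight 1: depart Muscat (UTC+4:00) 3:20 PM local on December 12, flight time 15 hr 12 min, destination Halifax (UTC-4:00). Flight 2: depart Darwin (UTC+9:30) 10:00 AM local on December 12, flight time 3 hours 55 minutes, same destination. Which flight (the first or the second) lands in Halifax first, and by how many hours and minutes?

Flight 1 in UTC: 3:20 PM − 4:00 = 11:20 AM on Dec 12.
+15 hours 12 minutes → arrive 2:32 AM UTC on Dec 13.
Flight 2 in UTC: 10:00 AM − 9:30 = 12:30 AM on Dec 12.
+3 hours 55 minutes → arrive 4:25 AM UTC on Dec 12.
Flight 2 lands earlier by 22 hours 7 minutes.

the second, by 22 hours 7 minutes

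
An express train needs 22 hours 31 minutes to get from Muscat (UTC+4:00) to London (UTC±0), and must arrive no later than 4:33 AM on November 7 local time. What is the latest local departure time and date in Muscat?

10:02 AM on Nov 6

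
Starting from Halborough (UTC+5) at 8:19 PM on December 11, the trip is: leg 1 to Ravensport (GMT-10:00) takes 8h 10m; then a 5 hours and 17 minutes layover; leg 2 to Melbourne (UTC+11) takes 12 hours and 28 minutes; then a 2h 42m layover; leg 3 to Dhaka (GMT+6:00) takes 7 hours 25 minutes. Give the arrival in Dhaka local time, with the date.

Convert departure to UTC: 8:19 PM − 5:00 = 3:19 PM UTC on Dec 11.
Add 8 hours and 10 minutes leg 1 → 11:29 PM UTC.
Add 5 hours and 17 minutes layover in Ravensport → 4:46 AM UTC (Dec 12).
Add 12 hours and 28 minutes leg 2 → 5:14 PM UTC.
Add 2 hours 42 minutes layover in Melbourne → 7:56 PM UTC.
Add 7 hours and 25 minutes leg 3 → 3:21 AM UTC (Dec 13).
Dhaka is UTC+6:00, so local arrival = 3:21 AM + 6:00 = 9:21 AM on Dec 13.

9:21 AM on Dec 13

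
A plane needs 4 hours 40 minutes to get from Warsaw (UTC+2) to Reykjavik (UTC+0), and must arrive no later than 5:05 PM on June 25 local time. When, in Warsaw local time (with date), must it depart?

2:25 PM on June 25

Target arrival is already UTC: 5:05 PM on Jun 25.
Subtract 4 hours and 40 minutes → departure 12:25 PM UTC on Jun 25.
Warsaw is UTC+2:00: 12:25 PM + 2:00 = 2:25 PM on Jun 25.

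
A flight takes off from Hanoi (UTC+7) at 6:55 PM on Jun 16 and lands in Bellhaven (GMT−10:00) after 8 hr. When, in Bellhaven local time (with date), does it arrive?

Bellhaven is 17:00 behind Hanoi.
After 8 hours it is 2:55 AM (Jun 17) in Hanoi.
Shift by the zone difference: 2:55 AM − 17:00 = 9:55 AM on Jun 16 in Bellhaven.

9:55 AM on June 16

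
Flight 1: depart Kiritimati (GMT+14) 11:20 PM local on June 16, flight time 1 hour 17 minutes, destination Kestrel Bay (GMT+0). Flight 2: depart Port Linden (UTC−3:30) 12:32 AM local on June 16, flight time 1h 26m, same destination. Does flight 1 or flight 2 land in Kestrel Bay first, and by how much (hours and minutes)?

the second, by 5 hours 9 minutes

Flight 1 in UTC: 11:20 PM − 14:00 = 9:20 AM on Jun 16.
+1 hour 17 minutes → arrive 10:37 AM UTC on Jun 16.
Flight 2 in UTC: 12:32 AM + 3:30 = 4:02 AM on Jun 16.
+1 hour 26 minutes → arrive 5:28 AM UTC on Jun 16.
Flight 2 lands earlier by 5 hours 9 minutes.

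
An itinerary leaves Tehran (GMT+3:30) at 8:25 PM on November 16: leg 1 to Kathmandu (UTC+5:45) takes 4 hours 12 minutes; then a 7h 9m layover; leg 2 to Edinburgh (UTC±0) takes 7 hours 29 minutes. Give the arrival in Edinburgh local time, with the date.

11:45 AM on Nov 17

Convert departure to UTC: 8:25 PM − 3:30 = 4:55 PM UTC on Nov 16.
Add 4 hours and 12 minutes leg 1 → 9:07 PM UTC.
Add 7 hours and 9 minutes layover in Kathmandu → 4:16 AM UTC (Nov 17).
Add 7 hours and 29 minutes leg 2 → 11:45 AM UTC.
Edinburgh is UTC+0, so local arrival is the same: 11:45 AM on Nov 17.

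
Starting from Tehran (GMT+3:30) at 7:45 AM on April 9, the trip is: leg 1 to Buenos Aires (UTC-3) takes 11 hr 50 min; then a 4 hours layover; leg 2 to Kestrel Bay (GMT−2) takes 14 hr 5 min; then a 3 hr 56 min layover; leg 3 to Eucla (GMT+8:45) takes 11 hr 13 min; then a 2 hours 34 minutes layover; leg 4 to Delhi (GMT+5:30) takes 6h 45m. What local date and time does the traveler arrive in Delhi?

Convert departure to UTC: 7:45 AM − 3:30 = 4:15 AM UTC on Apr 9.
Add 11 hours and 50 minutes leg 1 → 4:05 PM UTC.
Add 4 hours layover in Buenos Aires → 8:05 PM UTC.
Add 14 hours 5 minutes leg 2 → 10:10 AM UTC (Apr 10).
Add 3 hours and 56 minutes layover in Kestrel Bay → 2:06 PM UTC.
Add 11 hours 13 minutes leg 3 → 1:19 AM UTC (Apr 11).
Add 2 hours and 34 minutes layover in Eucla → 3:53 AM UTC.
Add 6 hours 45 minutes leg 4 → 10:38 AM UTC.
Delhi is UTC+5:30, so local arrival = 10:38 AM + 5:30 = 4:08 PM on Apr 11.

4:08 PM on April 11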